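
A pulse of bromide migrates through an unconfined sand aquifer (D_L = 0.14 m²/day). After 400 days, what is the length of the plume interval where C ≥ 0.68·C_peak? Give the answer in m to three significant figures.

The plume is Gaussian with σ = √(2Dt) = √(2 × 0.14 × 400) = 10.58 m.
C/C_peak = exp(−Δx²/(2σ²)) = 0.68 ⇒ Δx = σ·√(−2 ln 0.68) = 10.58 × 0.8783 = 9.292 m.
Width = 2Δx = 18.6 m.

18.6 m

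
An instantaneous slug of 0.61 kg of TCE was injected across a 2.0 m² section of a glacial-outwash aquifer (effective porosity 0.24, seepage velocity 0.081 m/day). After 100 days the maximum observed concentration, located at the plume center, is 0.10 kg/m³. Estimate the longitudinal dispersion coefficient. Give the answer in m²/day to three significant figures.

At the plume center C_max = M/(n_e·A·√(4πDt)), so D = M²/(4πt·(n_e·A·C_max)²).
n_e·A·C_max = 0.24 × 2.0 × 0.10 = 0.04800 kg/m.
D = 0.61²/(4π × 100 × 0.04800²) = 0.129 m²/day.

0.129 m²/day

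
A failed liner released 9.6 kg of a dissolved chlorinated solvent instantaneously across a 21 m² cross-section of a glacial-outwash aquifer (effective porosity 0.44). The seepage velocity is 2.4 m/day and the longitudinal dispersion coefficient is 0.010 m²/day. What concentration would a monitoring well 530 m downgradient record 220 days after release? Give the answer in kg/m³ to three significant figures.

0.125 kg/m³

For an instantaneous plane source, C(x,t) = M/(n_e·A·√(4πDt)) · exp(−(x−vt)²/(4Dt)), with n_e·A the pore (flow) area.
Plume center vt = 2.4 × 220 = 528 m, so the well at 530 m is 2 m downgradient of the peak.
√(4πDt) = 5.258 m, giving peak height M/(n_e·A·√(4πDt)) = 9.6/(0.44 × 21 × 5.258) = 0.1976 kg/m³.
(x−vt)²/(4Dt) = (2)²/(4 × 0.010 × 220) = 0.4545; exp(−0.4545) = 0.6348.
C = 0.1976 × 0.6348 = 0.125 kg/m³.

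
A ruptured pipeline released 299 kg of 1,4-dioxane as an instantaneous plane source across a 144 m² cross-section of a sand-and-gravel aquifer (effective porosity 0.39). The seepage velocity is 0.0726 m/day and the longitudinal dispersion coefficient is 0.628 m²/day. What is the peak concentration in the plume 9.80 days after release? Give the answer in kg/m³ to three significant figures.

The peak of an instantaneous 1D plume sits at x = vt; there the Gaussian factor is 1 and C_max = M/(n_e·A·√(4πDt)), where n_e·A is the pore area the mass is dissolved in.
√(4πDt) = √(4π × 0.628 × 9.80) = 8.794 m, so C_max = 299/(0.39 × 144 × 8.794) = 0.605 kg/m³.

0.605 kg/m³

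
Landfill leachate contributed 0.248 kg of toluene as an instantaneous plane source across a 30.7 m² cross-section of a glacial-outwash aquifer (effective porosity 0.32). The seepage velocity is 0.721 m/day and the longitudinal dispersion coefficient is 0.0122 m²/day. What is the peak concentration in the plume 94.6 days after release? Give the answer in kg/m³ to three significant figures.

0.00663 kg/m³

The peak of an instantaneous 1D plume sits at x = vt; there the Gaussian factor is 1 and C_max = M/(n_e·A·√(4πDt)), where n_e·A is the pore area the mass is dissolved in.
√(4πDt) = √(4π × 0.0122 × 94.6) = 3.808 m, so C_max = 0.248/(0.32 × 30.7 × 3.808) = 0.00663 kg/m³.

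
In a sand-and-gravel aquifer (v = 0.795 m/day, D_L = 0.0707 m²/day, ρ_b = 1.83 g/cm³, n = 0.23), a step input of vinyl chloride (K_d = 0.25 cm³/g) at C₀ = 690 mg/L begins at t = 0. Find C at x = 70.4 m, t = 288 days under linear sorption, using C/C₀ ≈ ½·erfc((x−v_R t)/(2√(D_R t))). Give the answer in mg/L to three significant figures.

658 mg/L

Retardation factor R = 1 + ρ_b·K_d/n = 1 + 1.83 × 0.25/0.23 = 2.989.
Sorption retards both mechanisms: v_R = v/R = 0.2660 m/day, D_R = D/R = 0.02365 m²/day.
v_R·t = 0.2660 × 288 = 76.608 m; 2√(D_R t) = 5.220 m; argument = (70.4 − 76.608)/5.220 = -1.189.
C = C₀ × ½·erfc(-1.189) = 690 × 0.9537 = 658 mg/L.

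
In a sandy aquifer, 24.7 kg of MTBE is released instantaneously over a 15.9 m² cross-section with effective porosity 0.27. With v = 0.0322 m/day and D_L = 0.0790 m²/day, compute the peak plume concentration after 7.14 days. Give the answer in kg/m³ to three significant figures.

2.16 kg/m³

The peak of an instantaneous 1D plume sits at x = vt; there the Gaussian factor is 1 and C_max = M/(n_e·A·√(4πDt)), where n_e·A is the pore area the mass is dissolved in.
√(4πDt) = √(4π × 0.0790 × 7.14) = 2.662 m, so C_max = 24.7/(0.27 × 15.9 × 2.662) = 2.16 kg/m³.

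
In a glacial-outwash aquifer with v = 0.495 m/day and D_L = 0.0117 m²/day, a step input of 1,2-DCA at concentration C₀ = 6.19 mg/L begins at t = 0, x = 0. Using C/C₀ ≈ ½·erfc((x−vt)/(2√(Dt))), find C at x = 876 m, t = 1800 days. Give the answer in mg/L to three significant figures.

6.13 mg/L

For a continuous step input, C/C₀ ≈ ½·erfc((x−vt)/(2√(Dt))).
vt = 0.495 × 1800 = 891 m and 2√(Dt) = 2√(0.0117 × 1800) = 9.178 m.
Argument (x−vt)/(2√(Dt)) = (876 − 891)/9.178 = -1.634; ½·erfc(-1.634) = 0.9896.
C = 6.19 × 0.9896 = 6.13 mg/L.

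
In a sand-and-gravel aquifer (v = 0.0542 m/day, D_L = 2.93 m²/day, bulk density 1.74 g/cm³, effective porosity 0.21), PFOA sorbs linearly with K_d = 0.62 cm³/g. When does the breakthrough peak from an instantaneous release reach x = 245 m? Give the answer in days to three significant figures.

22300 days

Retardation factor R = 1 + ρ_b·K_d/n = 1 + 1.74 × 0.62/0.21 = 6.137.
Sorption retards both mechanisms: v_R = v/R = 0.008832 m/day, D_R = D/R = 0.4774 m²/day.
Peak time from v_R²t² + 2D_R t − x² = 0: t = (√(D_R² + v_R²x²) − D_R)/v_R².
√(D_R² + v_R²x²) = √(0.4774² + 0.008832² × 245²) = 2.216; v_R² = 7.800e-05.
t = (2.216 − 0.4774)/7.800e-05 = 22300 days.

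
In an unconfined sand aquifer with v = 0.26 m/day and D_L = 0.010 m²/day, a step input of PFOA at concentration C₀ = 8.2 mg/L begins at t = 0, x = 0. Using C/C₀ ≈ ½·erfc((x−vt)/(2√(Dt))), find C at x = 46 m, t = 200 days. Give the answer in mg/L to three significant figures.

For a continuous step input, C/C₀ ≈ ½·erfc((x−vt)/(2√(Dt))).
vt = 0.26 × 200 = 52 m and 2√(Dt) = 2√(0.010 × 200) = 2.828 m.
Argument (x−vt)/(2√(Dt)) = (46 − 52)/2.828 = -2.122; ½·erfc(-2.122) = 0.9987.
C = 8.2 × 0.9987 = 8.19 mg/L.

8.19 mg/L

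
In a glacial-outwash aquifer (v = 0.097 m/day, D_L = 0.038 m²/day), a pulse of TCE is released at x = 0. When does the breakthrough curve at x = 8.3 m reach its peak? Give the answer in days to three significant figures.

81.6 days

For the 1D instantaneous-source solution, setting ∂C/∂t = 0 at fixed x gives v²t² + 2Dt − x² = 0, so t = (√(D² + v²x²) − D)/v².
√(D² + v²x²) = √(0.038² + 0.097² × 8.3²) = 0.8060; v² = 0.009409.
t = (0.8060 − 0.038)/0.009409 = 81.6 days (vs. the pure-advection estimate x/v = 85.6 d).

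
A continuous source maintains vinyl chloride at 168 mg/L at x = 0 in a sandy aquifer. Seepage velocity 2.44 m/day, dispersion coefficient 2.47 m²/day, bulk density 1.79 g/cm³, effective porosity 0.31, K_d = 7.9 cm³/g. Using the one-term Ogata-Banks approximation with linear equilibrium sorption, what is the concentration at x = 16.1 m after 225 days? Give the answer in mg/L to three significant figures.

31.6 mg/L

Retardation factor R = 1 + ρ_b·K_d/n = 1 + 1.79 × 7.9/0.31 = 46.62.
Sorption retards both mechanisms: v_R = v/R = 0.05234 m/day, D_R = D/R = 0.05298 m²/day.
v_R·t = 0.05234 × 225 = 11.7765 m; 2√(D_R t) = 6.905 m; argument = (16.1 − 11.7765)/6.905 = 0.6261.
C = C₀ × ½·erfc(0.6261) = 168 × 0.1880 = 31.6 mg/L.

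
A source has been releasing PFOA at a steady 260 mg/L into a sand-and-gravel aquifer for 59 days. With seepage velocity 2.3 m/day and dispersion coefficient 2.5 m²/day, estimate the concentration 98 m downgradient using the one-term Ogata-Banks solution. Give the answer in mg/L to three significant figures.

For a continuous step input, C/C₀ ≈ ½·erfc((x−vt)/(2√(Dt))).
vt = 2.3 × 59 = 135.7 m and 2√(Dt) = 2√(2.5 × 59) = 24.29 m.
Argument (x−vt)/(2√(Dt)) = (98 − 135.7)/24.29 = -1.552; ½·erfc(-1.552) = 0.9859.
C = 260 × 0.9859 = 256 mg/L.

256 mg/L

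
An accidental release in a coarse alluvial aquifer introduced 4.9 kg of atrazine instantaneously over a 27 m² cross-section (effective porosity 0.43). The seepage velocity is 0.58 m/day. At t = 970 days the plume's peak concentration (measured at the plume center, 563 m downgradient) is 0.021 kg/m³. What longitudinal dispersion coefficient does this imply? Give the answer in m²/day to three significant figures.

At the plume center C_max = M/(n_e·A·√(4πDt)), so D = M²/(4πt·(n_e·A·C_max)²).
n_e·A·C_max = 0.43 × 27 × 0.021 = 0.2438 kg/m.
D = 4.9²/(4π × 970 × 0.2438²) = 0.0331 m²/day.

0.0331 m²/day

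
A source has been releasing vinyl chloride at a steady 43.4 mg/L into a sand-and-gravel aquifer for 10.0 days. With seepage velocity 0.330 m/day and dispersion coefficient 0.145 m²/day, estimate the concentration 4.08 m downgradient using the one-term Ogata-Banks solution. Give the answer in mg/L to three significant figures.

For a continuous step input, C/C₀ ≈ ½·erfc((x−vt)/(2√(Dt))).
vt = 0.330 × 10.0 = 3.3 m and 2√(Dt) = 2√(0.145 × 10.0) = 2.408 m.
Argument (x−vt)/(2√(Dt)) = (4.08 − 3.3)/2.408 = 0.3239; ½·erfc(0.3239) = 0.3235.
C = 43.4 × 0.3235 = 14.0 mg/L.

14.0 mg/L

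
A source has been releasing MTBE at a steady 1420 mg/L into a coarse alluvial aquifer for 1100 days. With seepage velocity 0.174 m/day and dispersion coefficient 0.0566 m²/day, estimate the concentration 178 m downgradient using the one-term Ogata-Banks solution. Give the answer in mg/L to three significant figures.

For a continuous step input, C/C₀ ≈ ½·erfc((x−vt)/(2√(Dt))).
vt = 0.174 × 1100 = 191.4 m and 2√(Dt) = 2√(0.0566 × 1100) = 15.78 m.
Argument (x−vt)/(2√(Dt)) = (178 − 191.4)/15.78 = -0.8492; ½·erfc(-0.8492) = 0.8851.
C = 1420 × 0.8851 = 1260 mg/L.

1260 mg/L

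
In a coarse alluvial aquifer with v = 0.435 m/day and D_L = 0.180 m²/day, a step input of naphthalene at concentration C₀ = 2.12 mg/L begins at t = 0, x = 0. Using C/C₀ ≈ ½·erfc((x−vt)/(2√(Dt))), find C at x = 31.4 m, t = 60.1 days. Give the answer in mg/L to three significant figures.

0.274 mg/L

For a continuous step input, C/C₀ ≈ ½·erfc((x−vt)/(2√(Dt))).
vt = 0.435 × 60.1 = 26.1435 m and 2√(Dt) = 2√(0.180 × 60.1) = 6.578 m.
Argument (x−vt)/(2√(Dt)) = (31.4 − 26.1435)/6.578 = 0.7991; ½·erfc(0.7991) = 0.1292.
C = 2.12 × 0.1292 = 0.274 mg/L.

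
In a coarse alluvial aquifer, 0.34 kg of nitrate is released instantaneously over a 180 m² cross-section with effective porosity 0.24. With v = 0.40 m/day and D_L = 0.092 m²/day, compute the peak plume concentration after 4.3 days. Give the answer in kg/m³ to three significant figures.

The peak of an instantaneous 1D plume sits at x = vt; there the Gaussian factor is 1 and C_max = M/(n_e·A·√(4πDt)), where n_e·A is the pore area the mass is dissolved in.
√(4πDt) = √(4π × 0.092 × 4.3) = 2.230 m, so C_max = 0.34/(0.24 × 180 × 2.230) = 0.00353 kg/m³.

0.00353 kg/m³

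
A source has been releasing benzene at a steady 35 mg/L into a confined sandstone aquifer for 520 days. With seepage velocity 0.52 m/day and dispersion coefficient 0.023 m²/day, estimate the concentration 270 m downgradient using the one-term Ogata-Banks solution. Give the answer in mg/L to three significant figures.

For a continuous step input, C/C₀ ≈ ½·erfc((x−vt)/(2√(Dt))).
vt = 0.52 × 520 = 270.4 m and 2√(Dt) = 2√(0.023 × 520) = 6.917 m.
Argument (x−vt)/(2√(Dt)) = (270 − 270.4)/6.917 = -0.05783; ½·erfc(-0.05783) = 0.5326.
C = 35 × 0.5326 = 18.6 mg/L.

18.6 mg/L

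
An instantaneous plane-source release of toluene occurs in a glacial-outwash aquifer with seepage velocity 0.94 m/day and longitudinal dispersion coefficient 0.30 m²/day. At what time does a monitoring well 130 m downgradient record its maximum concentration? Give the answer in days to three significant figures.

For the 1D instantaneous-source solution, setting ∂C/∂t = 0 at fixed x gives v²t² + 2Dt − x² = 0, so t = (√(D² + v²x²) − D)/v².
√(D² + v²x²) = √(0.30² + 0.94² × 130²) = 122.2; v² = 0.8836.
t = (122.2 − 0.30)/0.8836 = 138 days (vs. the pure-advection estimate x/v = 138 d).

138 days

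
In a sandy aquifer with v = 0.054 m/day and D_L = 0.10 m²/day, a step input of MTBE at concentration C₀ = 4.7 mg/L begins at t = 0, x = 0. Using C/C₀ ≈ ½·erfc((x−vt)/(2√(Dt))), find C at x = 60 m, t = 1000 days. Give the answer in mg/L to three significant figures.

For a continuous step input, C/C₀ ≈ ½·erfc((x−vt)/(2√(Dt))).
vt = 0.054 × 1000 = 54 m and 2√(Dt) = 2√(0.10 × 1000) = 20.00 m.
Argument (x−vt)/(2√(Dt)) = (60 − 54)/20.00 = 0.3000; ½·erfc(0.3000) = 0.3357.
C = 4.7 × 0.3357 = 1.58 mg/L.

1.58 mg/L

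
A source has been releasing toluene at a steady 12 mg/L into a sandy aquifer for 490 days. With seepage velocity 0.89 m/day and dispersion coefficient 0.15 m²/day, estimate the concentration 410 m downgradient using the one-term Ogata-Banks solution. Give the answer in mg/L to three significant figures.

For a continuous step input, C/C₀ ≈ ½·erfc((x−vt)/(2√(Dt))).
vt = 0.89 × 490 = 436.1 m and 2√(Dt) = 2√(0.15 × 490) = 17.15 m.
Argument (x−vt)/(2√(Dt)) = (410 − 436.1)/17.15 = -1.522; ½·erfc(-1.522) = 0.9843.
C = 12 × 0.9843 = 11.8 mg/L.

11.8 mg/L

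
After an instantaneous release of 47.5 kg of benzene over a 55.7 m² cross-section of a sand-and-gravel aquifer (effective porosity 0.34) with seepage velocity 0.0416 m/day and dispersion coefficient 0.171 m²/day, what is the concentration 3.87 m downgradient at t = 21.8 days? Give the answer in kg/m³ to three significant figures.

0.203 kg/m³

For an instantaneous plane source, C(x,t) = M/(n_e·A·√(4πDt)) · exp(−(x−vt)²/(4Dt)), with n_e·A the pore (flow) area.
Plume center vt = 0.0416 × 21.8 = 0.90688 m, so the well at 3.87 m is 2.96312 m downgradient of the peak.
√(4πDt) = 6.844 m, giving peak height M/(n_e·A·√(4πDt)) = 47.5/(0.34 × 55.7 × 6.844) = 0.3665 kg/m³.
(x−vt)²/(4Dt) = (2.96312)²/(4 × 0.171 × 21.8) = 0.5888; exp(−0.5888) = 0.5550.
C = 0.3665 × 0.5550 = 0.203 kg/m³.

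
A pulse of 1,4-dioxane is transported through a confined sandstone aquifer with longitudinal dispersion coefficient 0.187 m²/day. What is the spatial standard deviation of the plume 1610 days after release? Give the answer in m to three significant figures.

Dispersive spreading gives a Gaussian with σ² = 2Dt; advection only shifts the center.
σ = √(2 × 0.187 × 1610) = 24.5 m.

24.5 m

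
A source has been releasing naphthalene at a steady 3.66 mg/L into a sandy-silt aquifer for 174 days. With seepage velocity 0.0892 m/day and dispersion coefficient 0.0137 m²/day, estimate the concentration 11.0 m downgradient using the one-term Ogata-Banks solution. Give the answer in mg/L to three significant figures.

3.59 mg/L

For a continuous step input, C/C₀ ≈ ½·erfc((x−vt)/(2√(Dt))).
vt = 0.0892 × 174 = 15.5208 m and 2√(Dt) = 2√(0.0137 × 174) = 3.088 m.
Argument (x−vt)/(2√(Dt)) = (11.0 − 15.5208)/3.088 = -1.464; ½·erfc(-1.464) = 0.9808.
C = 3.66 × 0.9808 = 3.59 mg/L.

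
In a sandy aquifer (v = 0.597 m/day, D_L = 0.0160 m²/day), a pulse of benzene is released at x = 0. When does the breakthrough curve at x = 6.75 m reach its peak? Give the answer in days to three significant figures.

For the 1D instantaneous-source solution, setting ∂C/∂t = 0 at fixed x gives v²t² + 2Dt − x² = 0, so t = (√(D² + v²x²) − D)/v².
√(D² + v²x²) = √(0.0160² + 0.597² × 6.75²) = 4.030; v² = 0.356409.
t = (4.030 − 0.0160)/0.356409 = 11.3 days (vs. the pure-advection estimate x/v = 11.3 d).

11.3 days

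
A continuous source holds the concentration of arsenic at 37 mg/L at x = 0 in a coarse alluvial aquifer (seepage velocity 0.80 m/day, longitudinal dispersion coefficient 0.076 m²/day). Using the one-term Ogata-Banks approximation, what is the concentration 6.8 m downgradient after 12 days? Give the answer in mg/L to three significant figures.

For a continuous step input, C/C₀ ≈ ½·erfc((x−vt)/(2√(Dt))).
vt = 0.80 × 12 = 9.6 m and 2√(Dt) = 2√(0.076 × 12) = 1.910 m.
Argument (x−vt)/(2√(Dt)) = (6.8 − 9.6)/1.910 = -1.466; ½·erfc(-1.466) = 0.9809.
C = 37 × 0.9809 = 36.3 mg/L.

36.3 mg/L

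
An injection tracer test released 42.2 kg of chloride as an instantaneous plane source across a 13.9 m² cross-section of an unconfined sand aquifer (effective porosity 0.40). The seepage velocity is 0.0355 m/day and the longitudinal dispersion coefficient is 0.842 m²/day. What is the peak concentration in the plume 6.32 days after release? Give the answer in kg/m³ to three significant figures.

The peak of an instantaneous 1D plume sits at x = vt; there the Gaussian factor is 1 and C_max = M/(n_e·A·√(4πDt)), where n_e·A is the pore area the mass is dissolved in.
√(4πDt) = √(4π × 0.842 × 6.32) = 8.177 m, so C_max = 42.2/(0.40 × 13.9 × 8.177) = 0.928 kg/m³.

0.928 kg/m³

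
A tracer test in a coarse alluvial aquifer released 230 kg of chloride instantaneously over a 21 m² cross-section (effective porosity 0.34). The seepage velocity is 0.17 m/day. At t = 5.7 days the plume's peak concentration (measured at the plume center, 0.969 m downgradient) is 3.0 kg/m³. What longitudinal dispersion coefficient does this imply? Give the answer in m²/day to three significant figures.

1.61 m²/day

At the plume center C_max = M/(n_e·A·√(4πDt)), so D = M²/(4πt·(n_e·A·C_max)²).
n_e·A·C_max = 0.34 × 21 × 3.0 = 21.42 kg/m.
D = 230²/(4π × 5.7 × 21.42²) = 1.61 m²/day.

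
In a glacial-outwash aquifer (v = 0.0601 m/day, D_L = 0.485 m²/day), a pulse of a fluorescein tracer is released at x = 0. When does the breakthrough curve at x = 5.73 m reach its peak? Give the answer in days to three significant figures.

For the 1D instantaneous-source solution, setting ∂C/∂t = 0 at fixed x gives v²t² + 2Dt − x² = 0, so t = (√(D² + v²x²) − D)/v².
√(D² + v²x²) = √(0.485² + 0.0601² × 5.73²) = 0.5948; v² = 0.00361201.
t = (0.5948 − 0.485)/0.00361201 = 30.4 days (vs. the pure-advection estimate x/v = 95.3 d).

30.4 days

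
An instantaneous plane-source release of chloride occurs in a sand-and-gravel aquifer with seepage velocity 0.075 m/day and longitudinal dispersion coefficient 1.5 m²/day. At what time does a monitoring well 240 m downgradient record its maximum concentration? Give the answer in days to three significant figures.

2940 days

For the 1D instantaneous-source solution, setting ∂C/∂t = 0 at fixed x gives v²t² + 2Dt − x² = 0, so t = (√(D² + v²x²) − D)/v².
√(D² + v²x²) = √(1.5² + 0.075² × 240²) = 18.06; v² = 0.005625.
t = (18.06 − 1.5)/0.005625 = 2940 days (vs. the pure-advection estimate x/v = 3200 d).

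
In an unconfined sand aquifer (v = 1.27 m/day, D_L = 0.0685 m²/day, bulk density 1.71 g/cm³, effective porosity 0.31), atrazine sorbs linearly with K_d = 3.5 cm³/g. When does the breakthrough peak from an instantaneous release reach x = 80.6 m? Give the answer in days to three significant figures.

Retardation factor R = 1 + ρ_b·K_d/n = 1 + 1.71 × 3.5/0.31 = 20.31.
Sorption retards both mechanisms: v_R = v/R = 0.06253 m/day, D_R = D/R = 0.003373 m²/day.
Peak time from v_R²t² + 2D_R t − x² = 0: t = (√(D_R² + v_R²x²) − D_R)/v_R².
√(D_R² + v_R²x²) = √(0.003373² + 0.06253² × 80.6²) = 5.040; v_R² = 0.003910.
t = (5.040 − 0.003373)/0.003910 = 1290 days.

1290 days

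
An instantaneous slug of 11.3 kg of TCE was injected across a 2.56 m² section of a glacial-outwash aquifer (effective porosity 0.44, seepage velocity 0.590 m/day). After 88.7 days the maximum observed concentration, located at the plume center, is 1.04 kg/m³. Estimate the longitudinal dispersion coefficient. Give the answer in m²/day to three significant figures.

At the plume center C_max = M/(n_e·A·√(4πDt)), so D = M²/(4πt·(n_e·A·C_max)²).
n_e·A·C_max = 0.44 × 2.56 × 1.04 = 1.171 kg/m.
D = 11.3²/(4π × 88.7 × 1.171²) = 0.0835 m²/day.

0.0835 m²/day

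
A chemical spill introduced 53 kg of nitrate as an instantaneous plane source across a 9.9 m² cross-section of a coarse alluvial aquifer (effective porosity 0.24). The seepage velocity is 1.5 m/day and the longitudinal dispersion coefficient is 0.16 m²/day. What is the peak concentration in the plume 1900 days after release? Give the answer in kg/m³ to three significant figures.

0.361 kg/m³

The peak of an instantaneous 1D plume sits at x = vt; there the Gaussian factor is 1 and C_max = M/(n_e·A·√(4πDt)), where n_e·A is the pore area the mass is dissolved in.
√(4πDt) = √(4π × 0.16 × 1900) = 61.81 m, so C_max = 53/(0.24 × 9.9 × 61.81) = 0.361 kg/m³.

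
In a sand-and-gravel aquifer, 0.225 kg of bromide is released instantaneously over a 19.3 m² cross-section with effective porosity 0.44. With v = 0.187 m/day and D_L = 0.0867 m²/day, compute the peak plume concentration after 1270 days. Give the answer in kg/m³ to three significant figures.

The peak of an instantaneous 1D plume sits at x = vt; there the Gaussian factor is 1 and C_max = M/(n_e·A·√(4πDt)), where n_e·A is the pore area the mass is dissolved in.
√(4πDt) = √(4π × 0.0867 × 1270) = 37.20 m, so C_max = 0.225/(0.44 × 19.3 × 37.20) = 0.000712 kg/m³.

0.000712 kg/m³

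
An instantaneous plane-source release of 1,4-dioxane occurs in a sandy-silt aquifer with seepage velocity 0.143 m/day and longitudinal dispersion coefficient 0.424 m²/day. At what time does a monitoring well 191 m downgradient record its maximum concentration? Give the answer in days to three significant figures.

For the 1D instantaneous-source solution, setting ∂C/∂t = 0 at fixed x gives v²t² + 2Dt − x² = 0, so t = (√(D² + v²x²) − D)/v².
√(D² + v²x²) = √(0.424² + 0.143² × 191²) = 27.32; v² = 0.020449.
t = (27.32 − 0.424)/0.020449 = 1320 days (vs. the pure-advection estimate x/v = 1340 d).

1320 days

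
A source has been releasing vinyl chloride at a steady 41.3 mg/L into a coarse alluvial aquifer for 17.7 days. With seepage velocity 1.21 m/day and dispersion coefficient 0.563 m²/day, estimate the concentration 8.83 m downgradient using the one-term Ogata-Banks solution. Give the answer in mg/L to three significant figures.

41.2 mg/L

For a continuous step input, C/C₀ ≈ ½·erfc((x−vt)/(2√(Dt))).
vt = 1.21 × 17.7 = 21.417 m and 2√(Dt) = 2√(0.563 × 17.7) = 6.314 m.
Argument (x−vt)/(2√(Dt)) = (8.83 − 21.417)/6.314 = -1.994; ½·erfc(-1.994) = 0.9976.
C = 41.3 × 0.9976 = 41.2 mg/L.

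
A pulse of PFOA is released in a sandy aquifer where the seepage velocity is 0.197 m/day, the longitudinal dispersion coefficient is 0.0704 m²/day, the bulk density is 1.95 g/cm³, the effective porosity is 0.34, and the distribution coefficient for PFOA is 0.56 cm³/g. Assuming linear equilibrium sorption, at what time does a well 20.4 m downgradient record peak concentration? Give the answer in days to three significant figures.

Retardation factor R = 1 + ρ_b·K_d/n = 1 + 1.95 × 0.56/0.34 = 4.212.
Sorption retards both mechanisms: v_R = v/R = 0.04677 m/day, D_R = D/R = 0.01671 m²/day.
Peak time from v_R²t² + 2D_R t − x² = 0: t = (√(D_R² + v_R²x²) − D_R)/v_R².
√(D_R² + v_R²x²) = √(0.01671² + 0.04677² × 20.4²) = 0.9543; v_R² = 0.002187.
t = (0.9543 − 0.01671)/0.002187 = 429 days.

429 days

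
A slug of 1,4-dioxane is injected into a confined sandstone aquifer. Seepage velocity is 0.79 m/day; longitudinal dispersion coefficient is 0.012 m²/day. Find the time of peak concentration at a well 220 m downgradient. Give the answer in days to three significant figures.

278 days

For the 1D instantaneous-source solution, setting ∂C/∂t = 0 at fixed x gives v²t² + 2Dt − x² = 0, so t = (√(D² + v²x²) − D)/v².
√(D² + v²x²) = √(0.012² + 0.79² × 220²) = 173.8; v² = 0.6241.
t = (173.8 − 0.012)/0.6241 = 278 days (vs. the pure-advection estimate x/v = 278 d).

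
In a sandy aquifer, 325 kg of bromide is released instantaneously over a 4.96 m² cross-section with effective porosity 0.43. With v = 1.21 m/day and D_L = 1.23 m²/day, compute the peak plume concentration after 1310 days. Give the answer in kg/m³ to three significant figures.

1.07 kg/m³

The peak of an instantaneous 1D plume sits at x = vt; there the Gaussian factor is 1 and C_max = M/(n_e·A·√(4πDt)), where n_e·A is the pore area the mass is dissolved in.
√(4πDt) = √(4π × 1.23 × 1310) = 142.3 m, so C_max = 325/(0.43 × 4.96 × 142.3) = 1.07 kg/m³.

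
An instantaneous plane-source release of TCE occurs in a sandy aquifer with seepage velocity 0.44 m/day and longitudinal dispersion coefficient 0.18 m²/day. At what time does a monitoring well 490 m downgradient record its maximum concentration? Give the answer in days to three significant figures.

1110 days

For the 1D instantaneous-source solution, setting ∂C/∂t = 0 at fixed x gives v²t² + 2Dt − x² = 0, so t = (√(D² + v²x²) − D)/v².
√(D² + v²x²) = √(0.18² + 0.44² × 490²) = 215.6; v² = 0.1936.
t = (215.6 − 0.18)/0.1936 = 1110 days (vs. the pure-advection estimate x/v = 1110 d).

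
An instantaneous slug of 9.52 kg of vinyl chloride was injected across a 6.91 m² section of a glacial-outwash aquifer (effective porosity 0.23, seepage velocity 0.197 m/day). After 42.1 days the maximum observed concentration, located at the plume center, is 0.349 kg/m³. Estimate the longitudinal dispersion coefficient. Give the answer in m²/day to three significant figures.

At the plume center C_max = M/(n_e·A·√(4πDt)), so D = M²/(4πt·(n_e·A·C_max)²).
n_e·A·C_max = 0.23 × 6.91 × 0.349 = 0.5547 kg/m.
D = 9.52²/(4π × 42.1 × 0.5547²) = 0.557 m²/day.

0.557 m²/day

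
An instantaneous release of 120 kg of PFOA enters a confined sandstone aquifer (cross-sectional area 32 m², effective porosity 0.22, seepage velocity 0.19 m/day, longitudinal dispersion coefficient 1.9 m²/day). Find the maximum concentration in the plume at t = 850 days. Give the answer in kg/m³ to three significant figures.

The peak of an instantaneous 1D plume sits at x = vt; there the Gaussian factor is 1 and C_max = M/(n_e·A·√(4πDt)), where n_e·A is the pore area the mass is dissolved in.
√(4πDt) = √(4π × 1.9 × 850) = 142.5 m, so C_max = 120/(0.22 × 32 × 142.5) = 0.120 kg/m³.

0.120 kg/m³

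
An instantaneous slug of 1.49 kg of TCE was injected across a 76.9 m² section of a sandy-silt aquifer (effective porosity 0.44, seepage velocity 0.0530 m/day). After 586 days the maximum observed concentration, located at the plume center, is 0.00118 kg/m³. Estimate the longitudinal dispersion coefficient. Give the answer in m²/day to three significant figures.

0.189 m²/day

At the plume center C_max = M/(n_e·A·√(4πDt)), so D = M²/(4πt·(n_e·A·C_max)²).
n_e·A·C_max = 0.44 × 76.9 × 0.00118 = 0.03993 kg/m.
D = 1.49²/(4π × 586 × 0.03993²) = 0.189 m²/day.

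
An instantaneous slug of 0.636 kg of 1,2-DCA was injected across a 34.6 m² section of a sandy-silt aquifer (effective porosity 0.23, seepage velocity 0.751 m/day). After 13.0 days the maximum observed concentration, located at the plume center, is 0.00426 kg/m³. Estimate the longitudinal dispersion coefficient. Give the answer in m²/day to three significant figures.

2.15 m²/day

At the plume center C_max = M/(n_e·A·√(4πDt)), so D = M²/(4πt·(n_e·A·C_max)²).
n_e·A·C_max = 0.23 × 34.6 × 0.00426 = 0.03390 kg/m.
D = 0.636²/(4π × 13.0 × 0.03390²) = 2.15 m²/day.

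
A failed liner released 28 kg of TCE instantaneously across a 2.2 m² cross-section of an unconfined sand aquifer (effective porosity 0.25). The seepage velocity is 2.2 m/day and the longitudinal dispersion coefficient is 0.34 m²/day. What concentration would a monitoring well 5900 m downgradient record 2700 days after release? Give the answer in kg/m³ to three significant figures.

For an instantaneous plane source, C(x,t) = M/(n_e·A·√(4πDt)) · exp(−(x−vt)²/(4Dt)), with n_e·A the pore (flow) area.
Plume center vt = 2.2 × 2700 = 5940 m, so the well at 5900 m is 40 m upgradient of the peak.
√(4πDt) = 107.4 m, giving peak height M/(n_e·A·√(4πDt)) = 28/(0.25 × 2.2 × 107.4) = 0.4740 kg/m³.
(x−vt)²/(4Dt) = (-40)²/(4 × 0.34 × 2700) = 0.4357; exp(−0.4357) = 0.6468.
C = 0.4740 × 0.6468 = 0.307 kg/m³.

0.307 kg/m³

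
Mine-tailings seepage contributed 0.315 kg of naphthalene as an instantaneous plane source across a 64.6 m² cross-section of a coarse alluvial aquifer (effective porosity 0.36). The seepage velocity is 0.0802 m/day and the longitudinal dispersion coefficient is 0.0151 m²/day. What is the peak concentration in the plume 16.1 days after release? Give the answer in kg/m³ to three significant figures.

The peak of an instantaneous 1D plume sits at x = vt; there the Gaussian factor is 1 and C_max = M/(n_e·A·√(4πDt)), where n_e·A is the pore area the mass is dissolved in.
√(4πDt) = √(4π × 0.0151 × 16.1) = 1.748 m, so C_max = 0.315/(0.36 × 64.6 × 1.748) = 0.00775 kg/m³.

0.00775 kg/m³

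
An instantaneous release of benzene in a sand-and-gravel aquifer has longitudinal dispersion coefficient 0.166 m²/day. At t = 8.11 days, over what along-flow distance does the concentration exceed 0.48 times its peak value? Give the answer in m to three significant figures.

The plume is Gaussian with σ = √(2Dt) = √(2 × 0.166 × 8.11) = 1.641 m.
C/C_peak = exp(−Δx²/(2σ²)) = 0.48 ⇒ Δx = σ·√(−2 ln 0.48) = 1.641 × 1.212 = 1.989 m.
Width = 2Δx = 3.98 m.

3.98 m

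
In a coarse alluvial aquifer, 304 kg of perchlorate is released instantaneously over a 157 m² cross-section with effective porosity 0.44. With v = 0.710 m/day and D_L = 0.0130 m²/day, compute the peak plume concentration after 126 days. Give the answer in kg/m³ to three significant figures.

0.970 kg/m³

The peak of an instantaneous 1D plume sits at x = vt; there the Gaussian factor is 1 and C_max = M/(n_e·A·√(4πDt)), where n_e·A is the pore area the mass is dissolved in.
√(4πDt) = √(4π × 0.0130 × 126) = 4.537 m, so C_max = 304/(0.44 × 157 × 4.537) = 0.970 kg/m³.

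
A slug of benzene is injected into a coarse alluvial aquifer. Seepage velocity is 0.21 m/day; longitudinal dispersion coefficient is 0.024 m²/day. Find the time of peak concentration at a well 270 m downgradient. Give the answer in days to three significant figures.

1290 days

For the 1D instantaneous-source solution, setting ∂C/∂t = 0 at fixed x gives v²t² + 2Dt − x² = 0, so t = (√(D² + v²x²) − D)/v².
√(D² + v²x²) = √(0.024² + 0.21² × 270²) = 56.70; v² = 0.0441.
t = (56.70 − 0.024)/0.0441 = 1290 days (vs. the pure-advection estimate x/v = 1290 d).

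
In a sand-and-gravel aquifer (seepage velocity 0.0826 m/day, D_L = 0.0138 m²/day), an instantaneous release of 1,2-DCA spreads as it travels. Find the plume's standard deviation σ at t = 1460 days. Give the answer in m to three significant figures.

Dispersive spreading gives a Gaussian with σ² = 2Dt; advection only shifts the center.
σ = √(2 × 0.0138 × 1460) = 6.35 m.

6.35 m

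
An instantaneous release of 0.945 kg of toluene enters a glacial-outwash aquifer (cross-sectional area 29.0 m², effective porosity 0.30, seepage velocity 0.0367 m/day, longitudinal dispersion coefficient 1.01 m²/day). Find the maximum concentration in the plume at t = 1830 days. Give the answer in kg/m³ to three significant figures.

The peak of an instantaneous 1D plume sits at x = vt; there the Gaussian factor is 1 and C_max = M/(n_e·A·√(4πDt)), where n_e·A is the pore area the mass is dissolved in.
√(4πDt) = √(4π × 1.01 × 1830) = 152.4 m, so C_max = 0.945/(0.30 × 29.0 × 152.4) = 0.000713 kg/m³.

0.000713 kg/m³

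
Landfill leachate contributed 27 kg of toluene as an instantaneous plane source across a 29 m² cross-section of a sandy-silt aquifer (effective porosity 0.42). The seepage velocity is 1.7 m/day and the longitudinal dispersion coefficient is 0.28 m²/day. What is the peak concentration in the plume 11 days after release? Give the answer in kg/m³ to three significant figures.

0.356 kg/m³

The peak of an instantaneous 1D plume sits at x = vt; there the Gaussian factor is 1 and C_max = M/(n_e·A·√(4πDt)), where n_e·A is the pore area the mass is dissolved in.
√(4πDt) = √(4π × 0.28 × 11) = 6.221 m, so C_max = 27/(0.42 × 29 × 6.221) = 0.356 kg/m³.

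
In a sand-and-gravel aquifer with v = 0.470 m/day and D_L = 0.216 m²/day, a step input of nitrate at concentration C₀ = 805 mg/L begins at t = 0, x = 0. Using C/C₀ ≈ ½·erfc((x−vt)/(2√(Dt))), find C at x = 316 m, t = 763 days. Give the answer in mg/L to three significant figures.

For a continuous step input, C/C₀ ≈ ½·erfc((x−vt)/(2√(Dt))).
vt = 0.470 × 763 = 358.61 m and 2√(Dt) = 2√(0.216 × 763) = 25.68 m.
Argument (x−vt)/(2√(Dt)) = (316 − 358.61)/25.68 = -1.659; ½·erfc(-1.659) = 0.9905.
C = 805 × 0.9905 = 797 mg/L.

797 mg/L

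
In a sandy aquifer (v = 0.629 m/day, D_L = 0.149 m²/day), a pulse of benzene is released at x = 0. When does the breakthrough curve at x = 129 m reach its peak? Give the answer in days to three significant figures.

205 days

For the 1D instantaneous-source solution, setting ∂C/∂t = 0 at fixed x gives v²t² + 2Dt − x² = 0, so t = (√(D² + v²x²) − D)/v².
√(D² + v²x²) = √(0.149² + 0.629² × 129²) = 81.14; v² = 0.395641.
t = (81.14 − 0.149)/0.395641 = 205 days (vs. the pure-advection estimate x/v = 205 d).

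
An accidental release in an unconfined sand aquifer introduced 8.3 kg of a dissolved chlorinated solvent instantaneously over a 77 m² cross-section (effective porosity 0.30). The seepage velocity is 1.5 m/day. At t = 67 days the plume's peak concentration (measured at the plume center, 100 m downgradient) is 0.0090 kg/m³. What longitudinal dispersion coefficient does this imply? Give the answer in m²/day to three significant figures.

1.89 m²/day

At the plume center C_max = M/(n_e·A·√(4πDt)), so D = M²/(4πt·(n_e·A·C_max)²).
n_e·A·C_max = 0.30 × 77 × 0.0090 = 0.2079 kg/m.
D = 8.3²/(4π × 67 × 0.2079²) = 1.89 m²/day.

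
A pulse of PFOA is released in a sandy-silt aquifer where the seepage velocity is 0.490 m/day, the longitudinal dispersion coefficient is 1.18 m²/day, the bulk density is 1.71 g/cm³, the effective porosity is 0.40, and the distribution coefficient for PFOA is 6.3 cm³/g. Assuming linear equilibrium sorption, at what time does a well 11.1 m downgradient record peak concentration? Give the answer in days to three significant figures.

510 days

Retardation factor R = 1 + ρ_b·K_d/n = 1 + 1.71 × 6.3/0.40 = 27.93.
Sorption retards both mechanisms: v_R = v/R = 0.01754 m/day, D_R = D/R = 0.04225 m²/day.
Peak time from v_R²t² + 2D_R t − x² = 0: t = (√(D_R² + v_R²x²) − D_R)/v_R².
√(D_R² + v_R²x²) = √(0.04225² + 0.01754² × 11.1²) = 0.1992; v_R² = 0.0003077.
t = (0.1992 − 0.04225)/0.0003077 = 510 days.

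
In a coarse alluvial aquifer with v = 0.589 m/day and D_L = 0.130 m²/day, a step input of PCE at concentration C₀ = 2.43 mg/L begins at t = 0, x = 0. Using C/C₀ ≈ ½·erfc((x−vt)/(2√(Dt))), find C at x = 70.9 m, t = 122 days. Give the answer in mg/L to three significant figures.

1.38 mg/L

For a continuous step input, C/C₀ ≈ ½·erfc((x−vt)/(2√(Dt))).
vt = 0.589 × 122 = 71.858 m and 2√(Dt) = 2√(0.130 × 122) = 7.965 m.
Argument (x−vt)/(2√(Dt)) = (70.9 − 71.858)/7.965 = -0.1203; ½·erfc(-0.1203) = 0.5675.
C = 2.43 × 0.5675 = 1.38 mg/L.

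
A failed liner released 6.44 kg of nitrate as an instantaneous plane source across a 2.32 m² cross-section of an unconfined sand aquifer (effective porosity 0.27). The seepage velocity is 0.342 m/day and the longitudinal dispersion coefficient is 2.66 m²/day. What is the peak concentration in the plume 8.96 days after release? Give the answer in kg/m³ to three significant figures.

The peak of an instantaneous 1D plume sits at x = vt; there the Gaussian factor is 1 and C_max = M/(n_e·A·√(4πDt)), where n_e·A is the pore area the mass is dissolved in.
√(4πDt) = √(4π × 2.66 × 8.96) = 17.31 m, so C_max = 6.44/(0.27 × 2.32 × 17.31) = 0.594 kg/m³.

0.594 kg/m³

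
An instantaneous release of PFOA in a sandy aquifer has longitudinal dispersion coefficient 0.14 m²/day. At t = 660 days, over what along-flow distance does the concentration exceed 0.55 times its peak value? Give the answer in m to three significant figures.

The plume is Gaussian with σ = √(2Dt) = √(2 × 0.14 × 660) = 13.59 m.
C/C_peak = exp(−Δx²/(2σ²)) = 0.55 ⇒ Δx = σ·√(−2 ln 0.55) = 13.59 × 1.093 = 14.85 m.
Width = 2Δx = 29.7 m.

29.7 m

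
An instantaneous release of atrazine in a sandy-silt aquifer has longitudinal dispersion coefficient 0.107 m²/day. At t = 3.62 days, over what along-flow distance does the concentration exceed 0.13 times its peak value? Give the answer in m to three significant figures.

The plume is Gaussian with σ = √(2Dt) = √(2 × 0.107 × 3.62) = 0.8802 m.
C/C_peak = exp(−Δx²/(2σ²)) = 0.13 ⇒ Δx = σ·√(−2 ln 0.13) = 0.8802 × 2.020 = 1.778 m.
Width = 2Δx = 3.56 m.

3.56 m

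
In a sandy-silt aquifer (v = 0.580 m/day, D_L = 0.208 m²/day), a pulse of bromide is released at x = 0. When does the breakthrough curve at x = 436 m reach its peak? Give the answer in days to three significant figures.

For the 1D instantaneous-source solution, setting ∂C/∂t = 0 at fixed x gives v²t² + 2Dt − x² = 0, so t = (√(D² + v²x²) − D)/v².
√(D² + v²x²) = √(0.208² + 0.580² × 436²) = 252.9; v² = 0.3364.
t = (252.9 − 0.208)/0.3364 = 751 days (vs. the pure-advection estimate x/v = 752 d).

751 days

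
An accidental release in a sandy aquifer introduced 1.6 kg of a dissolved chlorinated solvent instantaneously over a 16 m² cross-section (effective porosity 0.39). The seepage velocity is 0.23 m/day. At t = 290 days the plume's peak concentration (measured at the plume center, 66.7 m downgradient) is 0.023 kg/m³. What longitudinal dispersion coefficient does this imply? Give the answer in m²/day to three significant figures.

0.0341 m²/day

At the plume center C_max = M/(n_e·A·√(4πDt)), so D = M²/(4πt·(n_e·A·C_max)²).
n_e·A·C_max = 0.39 × 16 × 0.023 = 0.1435 kg/m.
D = 1.6²/(4π × 290 × 0.1435²) = 0.0341 m²/day.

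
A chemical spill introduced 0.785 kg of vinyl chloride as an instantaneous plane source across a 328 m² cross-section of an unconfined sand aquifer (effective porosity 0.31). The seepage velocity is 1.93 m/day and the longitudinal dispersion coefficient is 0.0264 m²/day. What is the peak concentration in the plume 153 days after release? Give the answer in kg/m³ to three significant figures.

The peak of an instantaneous 1D plume sits at x = vt; there the Gaussian factor is 1 and C_max = M/(n_e·A·√(4πDt)), where n_e·A is the pore area the mass is dissolved in.
√(4πDt) = √(4π × 0.0264 × 153) = 7.124 m, so C_max = 0.785/(0.31 × 328 × 7.124) = 0.00108 kg/m³.

0.00108 kg/m³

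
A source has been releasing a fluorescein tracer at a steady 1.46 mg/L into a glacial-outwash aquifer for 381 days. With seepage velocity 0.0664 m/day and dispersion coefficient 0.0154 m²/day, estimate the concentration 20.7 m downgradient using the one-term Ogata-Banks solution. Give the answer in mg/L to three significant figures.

For a continuous step input, C/C₀ ≈ ½·erfc((x−vt)/(2√(Dt))).
vt = 0.0664 × 381 = 25.2984 m and 2√(Dt) = 2√(0.0154 × 381) = 4.845 m.
Argument (x−vt)/(2√(Dt)) = (20.7 − 25.2984)/4.845 = -0.9491; ½·erfc(-0.9491) = 0.9102.
C = 1.46 × 0.9102 = 1.33 mg/L.

1.33 mg/L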